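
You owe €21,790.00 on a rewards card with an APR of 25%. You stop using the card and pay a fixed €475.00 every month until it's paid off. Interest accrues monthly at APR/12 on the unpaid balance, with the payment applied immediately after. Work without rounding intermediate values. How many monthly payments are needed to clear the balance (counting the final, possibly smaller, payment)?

152 payments

Monthly rate r = 25%/12 = 2.08333% = 0.0208333.
Recurrence: B ← B·(1+r) − €475.00.
Month 1: interest €453.96; balance after payment €21,768.96.
Month 2: interest €453.52; balance after payment €21,747.48.
Closed form: n = −ln(1 − rB₀/P)/ln(1+r) = −ln(0.044298)/ln(1.02083) ≈ 151.160, so the balance reaches zero during payment 152.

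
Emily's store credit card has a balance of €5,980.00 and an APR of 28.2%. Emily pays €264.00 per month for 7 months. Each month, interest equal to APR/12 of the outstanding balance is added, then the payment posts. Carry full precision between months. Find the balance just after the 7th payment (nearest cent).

Monthly rate r = 28.2%/12 = 2.35% = 0.0235.
Each month: B ← B·(1+r) − €264.00.
Month 1: interest €140.53; balance after payment €5,856.53.
Month 2: interest €137.63; balance after payment €5,730.16.
Month 3: interest €134.66; balance after payment €5,600.82.
Month 4: interest €131.62; balance after payment €5,468.44.
Month 5: interest €128.51; balance after payment €5,332.94.
Month 6: interest €125.32; balance after payment €5,194.27.
Month 7: interest €122.07; balance after payment €5,052.33.

€5,052.33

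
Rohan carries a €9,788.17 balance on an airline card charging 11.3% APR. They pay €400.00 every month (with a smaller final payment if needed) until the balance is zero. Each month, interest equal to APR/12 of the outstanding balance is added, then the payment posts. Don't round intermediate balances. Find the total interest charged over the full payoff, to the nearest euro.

€1,390

Monthly rate r = 11.3%/12 = 0.941667% = 0.00941667.
Payoff takes n = ⌈−ln(1 − rB₀/P)/ln(1+r)⌉ = ⌈27.946⌉ = 28 payments; the last is €378.34.
Total paid = 27·€400.00 + €378.34 = €11,178.34.
Total interest = total paid − principal = €11,178.34 − €9,788.17 = €1,390.17.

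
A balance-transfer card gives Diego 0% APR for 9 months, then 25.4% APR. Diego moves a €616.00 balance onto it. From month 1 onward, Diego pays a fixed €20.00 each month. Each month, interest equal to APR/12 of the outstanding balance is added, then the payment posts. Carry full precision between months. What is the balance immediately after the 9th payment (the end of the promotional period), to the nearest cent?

€436.00

Promo months 1–9 at r₀ = 0%/12 = 0; months 10+ at r₁ = 25.4%/12 = 0.0211667.
After month 9 (no interest yet): B = €616.00 − 9·€20.00 = €436.00.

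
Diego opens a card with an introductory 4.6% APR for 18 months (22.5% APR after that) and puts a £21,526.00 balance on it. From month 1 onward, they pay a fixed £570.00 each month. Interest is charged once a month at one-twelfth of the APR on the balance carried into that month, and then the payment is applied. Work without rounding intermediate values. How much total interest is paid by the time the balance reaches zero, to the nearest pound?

£4,917

Promo months 1–18 at r₀ = 4.6%/12 = 0.00383333; months 19+ at r₁ = 22.5%/12 = 0.01875.
After month 18: iterate B ← B·(1+r₀) − £570.00 for 18 months → £12,459.45.
Then at r₁ with £570.00/mo: n₂ = −ln(1 − r₁·B/P)/ln(1+r₁) ≈ 28.39 → 29 more payments.
Total paid = 46·£570.00 + £223.43 = £26,443.43; interest = £26,443.43 − £21,526.00 = £4,917.43.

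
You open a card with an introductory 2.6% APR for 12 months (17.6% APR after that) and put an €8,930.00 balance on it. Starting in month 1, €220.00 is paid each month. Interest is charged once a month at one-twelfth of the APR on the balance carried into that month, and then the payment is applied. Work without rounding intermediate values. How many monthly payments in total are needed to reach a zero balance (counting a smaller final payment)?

51 payments

Promo months 1–12 at r₀ = 2.6%/12 = 0.00216667; months 13+ at r₁ = 17.6%/12 = 0.0146667.
After month 12: iterate B ← B·(1+r₀) − €220.00 for 12 months → €6,493.28.
Then at r₁ with €220.00/mo: n₂ = −ln(1 − r₁·B/P)/ln(1+r₁) ≈ 38.96 → 39 more payments.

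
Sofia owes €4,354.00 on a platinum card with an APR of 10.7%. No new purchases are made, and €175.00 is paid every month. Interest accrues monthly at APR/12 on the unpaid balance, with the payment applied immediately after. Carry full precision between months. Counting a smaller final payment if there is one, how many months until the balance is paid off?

Monthly rate r = 10.7%/12 = 0.891667% = 0.00891667.
Recurrence: B ← B·(1+r) − €175.00.
Month 1: interest €38.82; balance after payment €4,217.82.
Month 2: interest €37.61; balance after payment €4,080.43.
Closed form: n = −ln(1 − rB₀/P)/ln(1+r) = −ln(0.77815)/ln(1.00892) ≈ 28.256, so the balance reaches zero during payment 29.

29 payments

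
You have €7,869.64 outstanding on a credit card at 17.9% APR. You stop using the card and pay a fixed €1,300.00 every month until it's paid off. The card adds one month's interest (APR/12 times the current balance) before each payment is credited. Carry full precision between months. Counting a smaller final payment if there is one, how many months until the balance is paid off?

Monthly rate r = 17.9%/12 = 1.49167% = 0.0149167.
Recurrence: B ← B·(1+r) − €1,300.00.
Month 1: interest €117.39; balance after payment €6,687.03.
Month 2: interest €99.75; balance after payment €5,486.78.
Closed form: n = −ln(1 − rB₀/P)/ln(1+r) = −ln(0.9097)/ln(1.01492) ≈ 6.392, so the balance reaches zero during payment 7.

7 payments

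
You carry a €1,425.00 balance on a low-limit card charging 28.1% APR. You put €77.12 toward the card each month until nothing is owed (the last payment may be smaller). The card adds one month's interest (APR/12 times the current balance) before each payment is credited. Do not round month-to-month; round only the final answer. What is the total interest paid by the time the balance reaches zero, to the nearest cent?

Monthly rate r = 28.1%/12 = 2.34167% = 0.0234167.
Payoff takes n = ⌈−ln(1 − rB₀/P)/ln(1+r)⌉ = ⌈24.489⌉ = 25 payments; the last is €37.94.
Total paid = 24·€77.12 + €37.94 = €1,888.82.
Total interest = total paid − principal = €1,888.82 − €1,425.00 = €463.82.

€463.82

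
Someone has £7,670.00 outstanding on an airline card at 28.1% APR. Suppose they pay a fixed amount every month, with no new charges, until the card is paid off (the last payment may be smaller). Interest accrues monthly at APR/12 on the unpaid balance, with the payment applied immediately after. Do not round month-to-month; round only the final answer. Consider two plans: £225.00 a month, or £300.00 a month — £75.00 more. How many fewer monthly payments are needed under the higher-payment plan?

Monthly rate r = 28.1%/12 = 2.34167% = 0.0234167.
At £225.00/mo: n = ⌈−ln(1 − rB₀/P)/ln(1+r)⌉ = 70 payments (last £35.28); total interest = total paid − £7,670.00 = £7,890.28.
At £300.00/mo: 40 payments (last £134.22); total interest £4,164.22.
Payments saved = 70 − 40 = 30.

30 fewer payments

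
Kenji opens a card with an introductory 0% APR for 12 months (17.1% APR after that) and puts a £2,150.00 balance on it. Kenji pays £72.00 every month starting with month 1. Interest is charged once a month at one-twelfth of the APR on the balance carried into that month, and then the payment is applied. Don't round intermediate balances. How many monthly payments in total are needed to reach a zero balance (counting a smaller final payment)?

Promo months 1–12 at r₀ = 0%/12 = 0; months 13+ at r₁ = 17.1%/12 = 0.01425.
After month 12 (no interest yet): B = £2,150.00 − 12·£72.00 = £1,286.00.
Then at r₁ with £72.00/mo: n₂ = −ln(1 − r₁·B/P)/ln(1+r₁) ≈ 20.76 → 21 more payments.

33 months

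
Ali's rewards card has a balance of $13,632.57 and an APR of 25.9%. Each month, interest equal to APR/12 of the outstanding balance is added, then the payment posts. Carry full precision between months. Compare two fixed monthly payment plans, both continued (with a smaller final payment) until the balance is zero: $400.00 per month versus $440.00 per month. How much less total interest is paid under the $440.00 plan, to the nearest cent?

Monthly rate r = 25.9%/12 = 2.15833% = 0.0215833.
At $400.00/mo: n = ⌈−ln(1 − rB₀/P)/ln(1+r)⌉ = 63 payments (last $119.41); total interest = total paid − $13,632.57 = $11,286.84.
At $440.00/mo: 52 payments (last $325.41); total interest $9,132.84.
Interest saved = $11,286.84 − $9,132.84 = $2,154.00.

$2,154.00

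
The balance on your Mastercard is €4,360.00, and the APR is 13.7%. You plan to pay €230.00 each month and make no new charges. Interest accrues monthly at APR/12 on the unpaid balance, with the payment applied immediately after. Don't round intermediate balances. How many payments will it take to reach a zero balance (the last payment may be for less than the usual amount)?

22 months

Monthly rate r = 13.7%/12 = 1.14167% = 0.0114167.
Recurrence: B ← B·(1+r) − €230.00.
Month 1: interest €49.78; balance after payment €4,179.78.
Month 2: interest €47.72; balance after payment €3,997.50.
Closed form: n = −ln(1 − rB₀/P)/ln(1+r) = −ln(0.78358)/ln(1.01142) ≈ 21.484, so the balance reaches zero during payment 22.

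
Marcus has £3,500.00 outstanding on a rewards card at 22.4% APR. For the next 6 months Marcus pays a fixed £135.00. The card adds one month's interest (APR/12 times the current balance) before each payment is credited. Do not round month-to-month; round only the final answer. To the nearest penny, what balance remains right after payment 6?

Monthly rate r = 22.4%/12 = 1.86667% = 0.0186667.
Each month: B ← B·(1+r) − £135.00.
Month 1: interest £65.33; balance after payment £3,430.33.
Month 2: interest £64.03; balance after payment £3,359.37.
Month 3: interest £62.71; balance after payment £3,287.07.
Month 4: interest £61.36; balance after payment £3,213.43.
Month 5: interest £59.98; balance after payment £3,138.42.
Month 6: interest £58.58; balance after payment £3,062.00.

£3,062.00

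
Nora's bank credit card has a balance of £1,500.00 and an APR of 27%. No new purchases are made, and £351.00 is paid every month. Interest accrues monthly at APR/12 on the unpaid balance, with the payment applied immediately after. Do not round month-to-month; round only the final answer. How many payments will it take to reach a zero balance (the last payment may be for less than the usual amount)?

5 months

Monthly rate r = 27%/12 = 2.25% = 0.0225.
Recurrence: B ← B·(1+r) − £351.00.
Month 1: interest £33.75; balance after payment £1,182.75.
Month 2: interest £26.61; balance after payment £858.36.
Month 3: interest £19.31; balance after payment £526.68.
Month 4: interest £11.85; balance after payment £187.53.
Month 5: interest £4.22; balance after payment £0.00.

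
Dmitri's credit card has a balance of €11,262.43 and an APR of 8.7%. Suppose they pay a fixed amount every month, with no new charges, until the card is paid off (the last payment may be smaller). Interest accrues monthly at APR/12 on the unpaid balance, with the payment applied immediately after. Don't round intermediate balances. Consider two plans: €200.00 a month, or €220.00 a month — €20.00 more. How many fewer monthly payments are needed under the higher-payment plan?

Monthly rate r = 8.7%/12 = 0.725% = 0.00725.
At €200.00/mo: n = ⌈−ln(1 − rB₀/P)/ln(1+r)⌉ = 73 payments (last €126.87); total interest = total paid − €11,262.43 = €3,264.44.
At €220.00/mo: 65 payments (last €46.84); total interest €2,864.41.
Payments saved = 73 − 65 = 8.

8 fewer payments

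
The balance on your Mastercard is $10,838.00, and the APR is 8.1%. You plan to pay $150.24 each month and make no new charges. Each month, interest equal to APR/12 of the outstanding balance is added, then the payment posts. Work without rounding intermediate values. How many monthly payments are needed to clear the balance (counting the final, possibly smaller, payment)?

Monthly rate r = 8.1%/12 = 0.675% = 0.00675.
Recurrence: B ← B·(1+r) − $150.24.
Month 1: interest $73.16; balance after payment $10,760.92.
Month 2: interest $72.64; balance after payment $10,683.31.
Closed form: n = −ln(1 − rB₀/P)/ln(1+r) = −ln(0.51307)/ln(1.00675) ≈ 99.199, so the balance reaches zero during payment 100.

100 payments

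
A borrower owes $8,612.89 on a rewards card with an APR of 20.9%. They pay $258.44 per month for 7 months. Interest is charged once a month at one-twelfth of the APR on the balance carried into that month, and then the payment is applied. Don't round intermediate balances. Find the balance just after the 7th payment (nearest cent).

Monthly rate r = 20.9%/12 = 1.74167% = 0.0174167.
Each month: B ← B·(1+r) − $258.44.
Month 1: interest $150.01; balance after payment $8,504.46.
Month 2: interest $148.12; balance after payment $8,394.14.
Month 3: interest $146.20; balance after payment $8,281.90.
Month 4: interest $144.24; balance after payment $8,167.70.
Month 5: interest $142.25; balance after payment $8,051.51.
Month 6: interest $140.23; balance after payment $7,933.30.
Month 7: interest $138.17; balance after payment $7,813.03.

$7,813.03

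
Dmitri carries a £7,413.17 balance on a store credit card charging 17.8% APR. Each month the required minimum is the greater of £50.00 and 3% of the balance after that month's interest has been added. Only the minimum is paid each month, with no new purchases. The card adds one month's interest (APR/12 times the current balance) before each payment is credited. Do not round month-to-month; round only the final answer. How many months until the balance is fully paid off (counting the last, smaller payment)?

142 months

Monthly rate r = 17.8%/12 = 1.48333% = 0.0148333.
While 3% of the post-interest balance exceeds £50.00, each month B ← (B·(1+r))·(1 − 0.03), i.e. B shrinks by the factor (1+r)·0.97 = 0.98439.
This holds for months 1–96. Entering month 97 the balance is £1,636.76; 3% of the post-interest balance is now below £50.00, so the flat £50.00 minimum applies from here.
From month 97 a fixed £50.00 at rate r clears £1,636.76 in 46 more payments. Total: 96 + 46 = 142 months.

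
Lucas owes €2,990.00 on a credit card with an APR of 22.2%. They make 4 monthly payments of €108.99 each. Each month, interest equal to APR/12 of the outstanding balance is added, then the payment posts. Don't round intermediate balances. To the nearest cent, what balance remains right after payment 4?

€2,769.27

Monthly rate r = 22.2%/12 = 1.85% = 0.0185.
Each month: B ← B·(1+r) − €108.99.
Month 1: interest €55.31; balance after payment €2,936.33.
Month 2: interest €54.32; balance after payment €2,881.66.
Month 3: interest €53.31; balance after payment €2,825.98.
Month 4: interest €52.28; balance after payment €2,769.27.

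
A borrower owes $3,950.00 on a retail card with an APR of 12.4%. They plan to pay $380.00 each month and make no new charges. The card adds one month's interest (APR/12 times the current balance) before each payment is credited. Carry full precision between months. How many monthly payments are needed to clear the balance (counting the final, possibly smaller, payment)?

Monthly rate r = 12.4%/12 = 1.03333% = 0.0103333.
Recurrence: B ← B·(1+r) − $380.00.
Month 1: interest $40.82; balance after payment $3,610.82.
Month 2: interest $37.31; balance after payment $3,268.13.
Closed form: n = −ln(1 − rB₀/P)/ln(1+r) = −ln(0.89259)/ln(1.01033) ≈ 11.053, so the balance reaches zero during payment 12.

12 payments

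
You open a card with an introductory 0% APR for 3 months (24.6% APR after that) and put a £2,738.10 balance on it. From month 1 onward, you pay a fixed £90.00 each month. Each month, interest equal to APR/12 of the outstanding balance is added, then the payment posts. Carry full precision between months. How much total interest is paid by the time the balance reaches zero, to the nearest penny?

£1,195.23

Promo months 1–3 at r₀ = 0%/12 = 0; months 4+ at r₁ = 24.6%/12 = 0.0205.
After month 3 (no interest yet): B = £2,738.10 − 3·£90.00 = £2,468.10.
Then at r₁ with £90.00/mo: n₂ = −ln(1 − r₁·B/P)/ln(1+r₁) ≈ 40.70 → 41 more payments.
Total paid = 43·£90.00 + £63.33 = £3,933.33; interest = £3,933.33 − £2,738.10 = £1,195.23.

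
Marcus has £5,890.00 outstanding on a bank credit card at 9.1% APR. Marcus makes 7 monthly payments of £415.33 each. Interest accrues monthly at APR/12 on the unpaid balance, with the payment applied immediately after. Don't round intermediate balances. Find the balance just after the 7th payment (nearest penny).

Monthly rate r = 9.1%/12 = 0.758333% = 0.00758333.
Each month: B ← B·(1+r) − £415.33.
Month 1: interest £44.67; balance after payment £5,519.34.
Month 2: interest £41.85; balance after payment £5,145.86.
Month 3: interest £39.02; balance after payment £4,769.55.
Month 4: interest £36.17; balance after payment £4,390.39.
Month 5: interest £33.29; balance after payment £4,008.36.
Month 6: interest £30.40; balance after payment £3,623.42.
Month 7: interest £27.48; balance after payment £3,235.57.

£3,235.57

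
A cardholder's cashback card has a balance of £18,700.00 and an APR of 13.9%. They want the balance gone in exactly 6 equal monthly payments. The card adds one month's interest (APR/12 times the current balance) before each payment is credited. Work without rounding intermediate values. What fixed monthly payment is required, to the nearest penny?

Monthly rate r = 13.9%/12 = 1.15833% = 0.0115833.
Level-payment amortization: P = B₀·r / (1 − (1+r)^(−n)) = 18700.00·0.0115833 / (1 − 1.01158^(−6)).
Denominator 1 − (1+r)^(−6) = 0.0667671712.
P = 216.608 / 0.0667671712 ≈ 3244.23.

£3,244.23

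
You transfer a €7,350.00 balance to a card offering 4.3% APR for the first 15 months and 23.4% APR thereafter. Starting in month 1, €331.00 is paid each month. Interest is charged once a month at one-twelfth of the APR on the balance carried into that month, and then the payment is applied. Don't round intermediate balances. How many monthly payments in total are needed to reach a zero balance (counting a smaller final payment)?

24 months

Promo months 1–15 at r₀ = 4.3%/12 = 0.00358333; months 16+ at r₁ = 23.4%/12 = 0.0195.
After month 15: iterate B ← B·(1+r₀) − €331.00 for 15 months → €2,663.63.
Then at r₁ with €331.00/mo: n₂ = −ln(1 − r₁·B/P)/ln(1+r₁) ≈ 8.84 → 9 more payments.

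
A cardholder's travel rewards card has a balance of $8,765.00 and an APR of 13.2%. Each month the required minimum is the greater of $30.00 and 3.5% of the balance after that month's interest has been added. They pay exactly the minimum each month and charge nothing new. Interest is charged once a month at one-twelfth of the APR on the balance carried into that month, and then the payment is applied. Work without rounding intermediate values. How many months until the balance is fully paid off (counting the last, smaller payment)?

Monthly rate r = 13.2%/12 = 1.1% = 0.011.
While 3.5% of the post-interest balance exceeds $30.00, each month B ← (B·(1+r))·(1 − 0.035), i.e. B shrinks by the factor (1+r)·0.965 = 0.97561.
This holds for months 1–95. Entering month 96 the balance is $839.86; 3.5% of the post-interest balance is now below $30.00, so the flat $30.00 minimum applies from here.
From month 96 a fixed $30.00 at rate r clears $839.86 in 34 more payments. Total: 95 + 34 = 129 months.

129 months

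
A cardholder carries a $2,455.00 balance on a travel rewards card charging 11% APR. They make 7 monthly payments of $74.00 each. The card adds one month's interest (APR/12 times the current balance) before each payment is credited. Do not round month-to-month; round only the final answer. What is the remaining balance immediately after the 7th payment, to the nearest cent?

Monthly rate r = 11%/12 = 0.916667% = 0.00916667.
Each month: B ← B·(1+r) − $74.00.
Month 1: interest $22.50; balance after payment $2,403.50.
Month 2: interest $22.03; balance after payment $2,351.54.
Month 3: interest $21.56; balance after payment $2,299.09.
Month 4: interest $21.08; balance after payment $2,246.17.
Month 5: interest $20.59; balance after payment $2,192.76.
Month 6: interest $20.10; balance after payment $2,138.86.
Month 7: interest $19.61; balance after payment $2,084.46.

$2,084.46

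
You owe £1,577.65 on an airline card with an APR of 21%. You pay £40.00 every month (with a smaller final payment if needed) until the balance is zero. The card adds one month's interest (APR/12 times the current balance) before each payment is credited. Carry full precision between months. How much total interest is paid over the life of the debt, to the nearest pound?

Monthly rate r = 21%/12 = 1.75% = 0.0175.
Payoff takes n = ⌈−ln(1 − rB₀/P)/ln(1+r)⌉ = ⌈67.550⌉ = 68 payments; the last is £22.08.
Total paid = 67·£40.00 + £22.08 = £2,702.08.
Total interest = total paid − principal = £2,702.08 − £1,577.65 = £1,124.43.

£1,124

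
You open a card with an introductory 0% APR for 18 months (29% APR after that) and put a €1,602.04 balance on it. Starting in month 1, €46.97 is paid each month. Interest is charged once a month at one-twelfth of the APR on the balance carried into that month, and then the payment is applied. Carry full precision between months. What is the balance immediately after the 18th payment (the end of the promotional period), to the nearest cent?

€756.58

Promo months 1–18 at r₀ = 0%/12 = 0; months 19+ at r₁ = 29%/12 = 0.0241667.
After month 18 (no interest yet): B = €1,602.04 − 18·€46.97 = €756.58.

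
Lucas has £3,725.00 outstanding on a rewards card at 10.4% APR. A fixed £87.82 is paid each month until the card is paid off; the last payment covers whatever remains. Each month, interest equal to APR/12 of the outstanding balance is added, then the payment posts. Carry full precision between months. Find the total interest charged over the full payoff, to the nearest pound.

£939

Monthly rate r = 10.4%/12 = 0.866667% = 0.00866667.
Payoff takes n = ⌈−ln(1 − rB₀/P)/ln(1+r)⌉ = ⌈53.103⌉ = 54 payments; the last is £9.11.
Total paid = 53·£87.82 + £9.11 = £4,663.57.
Total interest = total paid − principal = £4,663.57 − £3,725.00 = £938.57.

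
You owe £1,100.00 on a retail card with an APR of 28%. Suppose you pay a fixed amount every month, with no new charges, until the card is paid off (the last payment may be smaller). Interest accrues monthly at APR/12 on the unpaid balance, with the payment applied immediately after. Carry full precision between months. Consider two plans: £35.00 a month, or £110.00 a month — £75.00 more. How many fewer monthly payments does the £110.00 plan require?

46 fewer payments

Monthly rate r = 28%/12 = 2.33333% = 0.0233333.
At £35.00/mo: n = ⌈−ln(1 − rB₀/P)/ln(1+r)⌉ = 58 payments (last £10.76); total interest = total paid − £1,100.00 = £905.76.
At £110.00/mo: 12 payments (last £57.47); total interest £167.47.
Payments saved = 58 − 12 = 46.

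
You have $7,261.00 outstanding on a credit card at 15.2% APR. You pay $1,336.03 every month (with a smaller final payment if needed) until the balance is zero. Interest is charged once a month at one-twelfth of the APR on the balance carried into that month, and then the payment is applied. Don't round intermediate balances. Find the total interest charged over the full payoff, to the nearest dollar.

Monthly rate r = 15.2%/12 = 1.26667% = 0.0126667.
Payoff takes n = ⌈−ln(1 − rB₀/P)/ln(1+r)⌉ = ⌈5.666⌉ = 6 payments; the last is $892.28.
Total paid = 5·$1,336.03 + $892.28 = $7,572.43.
Total interest = total paid − principal = $7,572.43 − $7,261.00 = $311.43.

$311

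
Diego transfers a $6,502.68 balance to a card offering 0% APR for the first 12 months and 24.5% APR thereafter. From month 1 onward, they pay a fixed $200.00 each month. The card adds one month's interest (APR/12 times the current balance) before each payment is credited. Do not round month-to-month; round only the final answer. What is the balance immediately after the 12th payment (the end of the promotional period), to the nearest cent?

$4,102.68

Promo months 1–12 at r₀ = 0%/12 = 0; months 13+ at r₁ = 24.5%/12 = 0.0204167.
After month 12 (no interest yet): B = $6,502.68 − 12·$200.00 = $4,102.68.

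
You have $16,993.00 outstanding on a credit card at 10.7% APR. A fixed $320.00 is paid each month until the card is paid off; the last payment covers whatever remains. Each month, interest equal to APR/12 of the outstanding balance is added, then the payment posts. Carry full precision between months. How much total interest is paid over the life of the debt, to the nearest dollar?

$6,132

Monthly rate r = 10.7%/12 = 0.891667% = 0.00891667.
Payoff takes n = ⌈−ln(1 − rB₀/P)/ln(1+r)⌉ = ⌈72.265⌉ = 73 payments; the last is $85.16.
Total paid = 72·$320.00 + $85.16 = $23,125.16.
Total interest = total paid − principal = $23,125.16 − $16,993.00 = $6,132.16.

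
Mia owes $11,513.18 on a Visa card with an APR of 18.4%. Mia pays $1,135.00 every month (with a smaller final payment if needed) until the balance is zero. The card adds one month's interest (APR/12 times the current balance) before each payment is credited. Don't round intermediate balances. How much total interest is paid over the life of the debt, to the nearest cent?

Monthly rate r = 18.4%/12 = 1.53333% = 0.0153333.
Payoff takes n = ⌈−ln(1 − rB₀/P)/ln(1+r)⌉ = ⌈11.110⌉ = 12 payments; the last is $125.31.
Total paid = 11·$1,135.00 + $125.31 = $12,610.31.
Total interest = total paid − principal = $12,610.31 − $11,513.18 = $1,097.13.

$1,097.13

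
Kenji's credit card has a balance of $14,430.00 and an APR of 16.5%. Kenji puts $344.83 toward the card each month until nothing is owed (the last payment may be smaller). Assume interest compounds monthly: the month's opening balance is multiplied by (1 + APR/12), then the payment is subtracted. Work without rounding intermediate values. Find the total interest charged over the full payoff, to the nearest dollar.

$7,200

Monthly rate r = 16.5%/12 = 1.375% = 0.01375.
Payoff takes n = ⌈−ln(1 − rB₀/P)/ln(1+r)⌉ = ⌈62.725⌉ = 63 payments; the last is $250.38.
Total paid = 62·$344.83 + $250.38 = $21,629.84.
Total interest = total paid − principal = $21,629.84 − $14,430.00 = $7,199.84.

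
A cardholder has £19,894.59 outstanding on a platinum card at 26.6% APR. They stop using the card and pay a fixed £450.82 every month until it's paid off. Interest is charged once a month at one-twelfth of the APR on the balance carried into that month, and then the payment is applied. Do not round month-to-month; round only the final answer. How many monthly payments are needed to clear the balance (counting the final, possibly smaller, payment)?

Monthly rate r = 26.6%/12 = 2.21667% = 0.0221667.
Recurrence: B ← B·(1+r) − £450.82.
Month 1: interest £441.00; balance after payment £19,884.77.
Month 2: interest £440.78; balance after payment £19,874.73.
Closed form: n = −ln(1 − rB₀/P)/ln(1+r) = −ln(0.02179)/ln(1.02217) ≈ 174.522, so the balance reaches zero during payment 175.

175 months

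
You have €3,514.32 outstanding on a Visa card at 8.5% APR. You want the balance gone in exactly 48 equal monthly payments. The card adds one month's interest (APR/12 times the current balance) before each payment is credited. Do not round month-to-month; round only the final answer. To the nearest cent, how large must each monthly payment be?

€86.62

Monthly rate r = 8.5%/12 = 0.708333% = 0.00708333.
Level-payment amortization: P = B₀·r / (1 − (1+r)^(−n)) = 3514.32·0.00708333 / (1 − 1.00708^(−48)).
Denominator 1 − (1+r)^(−48) = 0.287376102.
P = 24.8931 / 0.287376102 ≈ 86.62.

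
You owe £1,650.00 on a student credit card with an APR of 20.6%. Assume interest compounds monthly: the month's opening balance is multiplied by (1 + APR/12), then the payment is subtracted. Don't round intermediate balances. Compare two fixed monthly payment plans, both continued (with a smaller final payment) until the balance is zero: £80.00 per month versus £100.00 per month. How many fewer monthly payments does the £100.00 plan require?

6 fewer payments

Monthly rate r = 20.6%/12 = 1.71667% = 0.0171667.
At £80.00/mo: n = ⌈−ln(1 − rB₀/P)/ln(1+r)⌉ = 26 payments (last £54.33); total interest = total paid − £1,650.00 = £404.33.
At £100.00/mo: 20 payments (last £56.78); total interest £306.78.
Payments saved = 26 − 20 = 6.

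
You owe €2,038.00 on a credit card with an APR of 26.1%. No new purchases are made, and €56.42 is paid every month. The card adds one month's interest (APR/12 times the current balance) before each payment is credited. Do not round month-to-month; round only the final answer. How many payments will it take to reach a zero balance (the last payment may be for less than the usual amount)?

72 months

Monthly rate r = 26.1%/12 = 2.175% = 0.02175.
Recurrence: B ← B·(1+r) − €56.42.
Month 1: interest €44.33; balance after payment €2,025.91.
Month 2: interest €44.06; balance after payment €2,013.55.
Closed form: n = −ln(1 − rB₀/P)/ln(1+r) = −ln(0.21435)/ln(1.02175) ≈ 71.579, so the balance reaches zero during payment 72.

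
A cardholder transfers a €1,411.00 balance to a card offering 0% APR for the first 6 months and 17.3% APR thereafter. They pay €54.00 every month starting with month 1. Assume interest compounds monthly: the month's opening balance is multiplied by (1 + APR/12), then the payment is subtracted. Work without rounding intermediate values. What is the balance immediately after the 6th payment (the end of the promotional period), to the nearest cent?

Promo months 1–6 at r₀ = 0%/12 = 0; months 7+ at r₁ = 17.3%/12 = 0.0144167.
After month 6 (no interest yet): B = €1,411.00 − 6·€54.00 = €1,087.00.

€1,087.00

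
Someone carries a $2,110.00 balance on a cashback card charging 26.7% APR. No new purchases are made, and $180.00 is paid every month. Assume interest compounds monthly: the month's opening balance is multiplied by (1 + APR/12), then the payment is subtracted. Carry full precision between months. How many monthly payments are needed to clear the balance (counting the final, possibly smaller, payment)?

14 months

Monthly rate r = 26.7%/12 = 2.225% = 0.02225.
Recurrence: B ← B·(1+r) − $180.00.
Month 1: interest $46.95; balance after payment $1,976.95.
Month 2: interest $43.99; balance after payment $1,840.93.
Closed form: n = −ln(1 − rB₀/P)/ln(1+r) = −ln(0.73918)/ln(1.02225) ≈ 13.733, so the balance reaches zero during payment 14.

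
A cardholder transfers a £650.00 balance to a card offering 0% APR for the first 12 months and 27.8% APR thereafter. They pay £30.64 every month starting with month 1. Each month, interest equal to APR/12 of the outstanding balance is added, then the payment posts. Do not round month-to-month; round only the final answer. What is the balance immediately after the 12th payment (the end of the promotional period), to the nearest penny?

£282.32

Promo months 1–12 at r₀ = 0%/12 = 0; months 13+ at r₁ = 27.8%/12 = 0.0231667.
After month 12 (no interest yet): B = £650.00 − 12·£30.64 = £282.32.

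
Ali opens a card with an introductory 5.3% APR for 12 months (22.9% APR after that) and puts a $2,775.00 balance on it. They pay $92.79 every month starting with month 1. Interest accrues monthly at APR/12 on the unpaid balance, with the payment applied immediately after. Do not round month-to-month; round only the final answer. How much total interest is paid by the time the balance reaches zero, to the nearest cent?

$583.70

Promo months 1–12 at r₀ = 5.3%/12 = 0.00441667; months 13+ at r₁ = 22.9%/12 = 0.0190833.
After month 12: iterate B ← B·(1+r₀) − $92.79 for 12 months → $1,784.77.
Then at r₁ with $92.79/mo: n₂ = −ln(1 − r₁·B/P)/ln(1+r₁) ≈ 24.20 → 25 more payments.
Total paid = 36·$92.79 + $18.26 = $3,358.70; interest = $3,358.70 − $2,775.00 = $583.70.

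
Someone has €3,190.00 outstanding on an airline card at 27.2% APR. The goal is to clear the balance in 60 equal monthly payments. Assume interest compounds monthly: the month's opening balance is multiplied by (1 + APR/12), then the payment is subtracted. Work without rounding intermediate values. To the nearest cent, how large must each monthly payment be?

Monthly rate r = 27.2%/12 = 2.26667% = 0.0226667.
Level-payment amortization: P = B₀·r / (1 − (1+r)^(−n)) = 3190.00·0.0226667 / (1 − 1.02267^(−60)).
Denominator 1 − (1+r)^(−60) = 0.739412268.
P = 72.3067 / 0.739412268 ≈ 97.79.

€97.79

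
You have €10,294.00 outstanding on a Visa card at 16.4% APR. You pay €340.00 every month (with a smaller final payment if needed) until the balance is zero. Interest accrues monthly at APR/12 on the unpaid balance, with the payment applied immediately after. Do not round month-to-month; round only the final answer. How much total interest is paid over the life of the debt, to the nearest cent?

Monthly rate r = 16.4%/12 = 1.36667% = 0.0136667.
Payoff takes n = ⌈−ln(1 − rB₀/P)/ln(1+r)⌉ = ⌈39.344⌉ = 40 payments; the last is €117.41.
Total paid = 39·€340.00 + €117.41 = €13,377.41.
Total interest = total paid − principal = €13,377.41 − €10,294.00 = €3,083.41.

€3,083.41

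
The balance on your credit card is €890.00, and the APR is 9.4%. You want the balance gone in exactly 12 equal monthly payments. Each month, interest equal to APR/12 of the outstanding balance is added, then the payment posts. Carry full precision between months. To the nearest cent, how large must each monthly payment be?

Monthly rate r = 9.4%/12 = 0.783333% = 0.00783333.
Level-payment amortization: P = B₀·r / (1 − (1+r)^(−n)) = 890.00·0.00783333 / (1 − 1.00783^(−12)).
Denominator 1 − (1+r)^(−12) = 0.0893837809.
P = 6.97167 / 0.0893837809 ≈ 78.00.

€78.00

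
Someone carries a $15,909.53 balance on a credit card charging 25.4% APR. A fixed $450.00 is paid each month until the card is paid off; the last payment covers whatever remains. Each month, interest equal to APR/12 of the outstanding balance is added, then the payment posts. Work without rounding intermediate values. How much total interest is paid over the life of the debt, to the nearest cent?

$13,731.81

Monthly rate r = 25.4%/12 = 2.11667% = 0.0211667.
Payoff takes n = ⌈−ln(1 − rB₀/P)/ln(1+r)⌉ = ⌈65.868⌉ = 66 payments; the last is $391.34.
Total paid = 65·$450.00 + $391.34 = $29,641.34.
Total interest = total paid − principal = $29,641.34 − $15,909.53 = $13,731.81.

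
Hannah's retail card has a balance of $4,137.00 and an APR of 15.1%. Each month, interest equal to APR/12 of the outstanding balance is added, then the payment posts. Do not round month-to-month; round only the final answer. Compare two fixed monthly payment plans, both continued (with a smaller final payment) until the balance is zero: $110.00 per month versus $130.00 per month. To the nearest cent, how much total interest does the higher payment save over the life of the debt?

$320.74

Monthly rate r = 15.1%/12 = 1.25833% = 0.0125833.
At $110.00/mo: n = ⌈−ln(1 − rB₀/P)/ln(1+r)⌉ = 52 payments (last $28.98); total interest = total paid − $4,137.00 = $1,501.98.
At $130.00/mo: 41 payments (last $118.24); total interest $1,181.24.
Interest saved = $1,501.98 − $1,181.24 = $320.74.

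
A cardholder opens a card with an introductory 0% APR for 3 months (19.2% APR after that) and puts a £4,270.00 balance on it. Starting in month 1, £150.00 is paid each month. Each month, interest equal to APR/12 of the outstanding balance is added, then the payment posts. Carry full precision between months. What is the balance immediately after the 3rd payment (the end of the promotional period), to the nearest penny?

Promo months 1–3 at r₀ = 0%/12 = 0; months 4+ at r₁ = 19.2%/12 = 0.016.
After month 3 (no interest yet): B = £4,270.00 − 3·£150.00 = £3,820.00.

£3,820.00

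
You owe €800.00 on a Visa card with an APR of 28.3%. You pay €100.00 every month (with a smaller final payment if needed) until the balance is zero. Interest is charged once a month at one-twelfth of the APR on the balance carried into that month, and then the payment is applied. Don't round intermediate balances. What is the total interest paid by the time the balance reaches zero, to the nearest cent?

Monthly rate r = 28.3%/12 = 2.35833% = 0.0235833.
Payoff takes n = ⌈−ln(1 − rB₀/P)/ln(1+r)⌉ = ⌈8.970⌉ = 9 payments; the last is €96.99.
Total paid = 8·€100.00 + €96.99 = €896.99.
Total interest = total paid − principal = €896.99 − €800.00 = €96.99.

€96.99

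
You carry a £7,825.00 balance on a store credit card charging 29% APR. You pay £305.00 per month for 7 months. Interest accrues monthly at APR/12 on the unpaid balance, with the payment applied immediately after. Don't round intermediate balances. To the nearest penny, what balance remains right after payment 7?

Monthly rate r = 29%/12 = 2.41667% = 0.0241667.
Each month: B ← B·(1+r) − £305.00.
Month 1: interest £189.10; balance after payment £7,709.10.
Month 2: interest £186.30; balance after payment £7,590.41.
Month 3: interest £183.43; balance after payment £7,468.84.
Month 4: interest £180.50; balance after payment £7,344.34.
Month 5: interest £177.49; balance after payment £7,216.83.
Month 6: interest £174.41; balance after payment £7,086.23.
Month 7: interest £171.25; balance after payment £6,952.48.

£6,952.48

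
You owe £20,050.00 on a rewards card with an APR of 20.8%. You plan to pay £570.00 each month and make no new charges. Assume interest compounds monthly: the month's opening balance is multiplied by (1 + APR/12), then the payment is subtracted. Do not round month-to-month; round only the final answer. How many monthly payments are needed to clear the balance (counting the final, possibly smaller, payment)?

Monthly rate r = 20.8%/12 = 1.73333% = 0.0173333.
Recurrence: B ← B·(1+r) − £570.00.
Month 1: interest £347.53; balance after payment £19,827.53.
Month 2: interest £343.68; balance after payment £19,601.21.
Closed form: n = −ln(1 − rB₀/P)/ln(1+r) = −ln(0.39029)/ln(1.01733) ≈ 54.749, so the balance reaches zero during payment 55.

55 payments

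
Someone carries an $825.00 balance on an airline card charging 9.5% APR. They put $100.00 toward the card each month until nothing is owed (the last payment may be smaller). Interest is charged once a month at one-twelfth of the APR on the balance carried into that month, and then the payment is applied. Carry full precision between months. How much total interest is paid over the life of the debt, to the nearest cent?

Monthly rate r = 9.5%/12 = 0.791667% = 0.00791667.
Payoff takes n = ⌈−ln(1 − rB₀/P)/ln(1+r)⌉ = ⌈8.565⌉ = 9 payments; the last is $56.64.
Total paid = 8·$100.00 + $56.64 = $856.64.
Total interest = total paid − principal = $856.64 − $825.00 = $31.64.

$31.64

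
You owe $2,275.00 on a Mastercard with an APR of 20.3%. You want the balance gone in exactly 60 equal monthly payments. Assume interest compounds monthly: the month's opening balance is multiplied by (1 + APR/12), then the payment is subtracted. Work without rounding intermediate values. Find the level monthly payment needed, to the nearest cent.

Monthly rate r = 20.3%/12 = 1.69167% = 0.0169167.
Level-payment amortization: P = B₀·r / (1 − (1+r)^(−n)) = 2275.00·0.0169167 / (1 − 1.01692^(−60)).
Denominator 1 − (1+r)^(−60) = 0.634507822.
P = 38.4854 / 0.634507822 ≈ 60.65.

$60.65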